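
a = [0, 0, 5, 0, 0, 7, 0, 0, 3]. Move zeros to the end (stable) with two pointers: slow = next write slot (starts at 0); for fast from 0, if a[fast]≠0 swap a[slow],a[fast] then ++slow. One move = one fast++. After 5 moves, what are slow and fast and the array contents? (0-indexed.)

slow=1, fast=5, a=[5, 0, 0, 0, 0, 7, 0, 0, 3]

slow=0 fast=0: a[fast]=0, fast++
slow=0 fast=1: a[fast]=0, fast++
slow=0 fast=2: a[fast]=5≠0 swap→a[0]=5, slow++,fast++
slow=1 fast=3: a[fast]=0, fast++
slow=1 fast=4: a[fast]=0, fast++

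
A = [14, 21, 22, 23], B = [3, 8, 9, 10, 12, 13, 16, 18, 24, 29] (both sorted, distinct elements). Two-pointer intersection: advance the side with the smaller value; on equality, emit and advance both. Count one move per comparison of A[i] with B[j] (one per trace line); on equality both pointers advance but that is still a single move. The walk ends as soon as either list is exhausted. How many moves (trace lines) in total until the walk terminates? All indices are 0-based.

12 moves

i=0 j=0: 14>3, j++
i=0 j=1: 14>8, j++
i=0 j=2: 14>9, j++
i=0 j=3: 14>10, j++
i=0 j=4: 14>12, j++
i=0 j=5: 14>13, j++
i=0 j=6: 14<16, i++
i=1 j=6: 21>16, j++
i=1 j=7: 21>18, j++
i=1 j=8: 21<24, i++
i=2 j=8: 22<24, i++
i=3 j=8: 23<24, i++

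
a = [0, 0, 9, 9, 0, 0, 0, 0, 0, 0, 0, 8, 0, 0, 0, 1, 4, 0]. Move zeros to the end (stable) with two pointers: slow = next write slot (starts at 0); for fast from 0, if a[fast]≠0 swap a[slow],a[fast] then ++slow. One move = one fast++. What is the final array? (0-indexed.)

[9, 9, 8, 1, 4, 0, 0, 0, 0, 0, 0, 0, 0, 0, 0, 0, 0, 0]

slow=0 fast=0: a[fast]=0, fast++
slow=0 fast=1: a[fast]=0, fast++
slow=0 fast=2: a[fast]=9≠0 swap→a[0]=9, slow++,fast++
slow=1 fast=3: a[fast]=9≠0 swap→a[1]=9, slow++,fast++
slow=2 fast=4: a[fast]=0, fast++
slow=2 fast=5: a[fast]=0, fast++
slow=2 fast=6: a[fast]=0, fast++
slow=2 fast=7: a[fast]=0, fast++
slow=2 fast=8: a[fast]=0, fast++
slow=2 fast=9: a[fast]=0, fast++
slow=2 fast=10: a[fast]=0, fast++
slow=2 fast=11: a[fast]=8≠0 swap→a[2]=8, slow++,fast++
slow=3 fast=12: a[fast]=0, fast++
slow=3 fast=13: a[fast]=0, fast++
slow=3 fast=14: a[fast]=0, fast++
slow=3 fast=15: a[fast]=1≠0 swap→a[3]=1, slow++,fast++
slow=4 fast=16: a[fast]=4≠0 swap→a[4]=4, slow++,fast++
slow=5 fast=17: a[fast]=0, fast++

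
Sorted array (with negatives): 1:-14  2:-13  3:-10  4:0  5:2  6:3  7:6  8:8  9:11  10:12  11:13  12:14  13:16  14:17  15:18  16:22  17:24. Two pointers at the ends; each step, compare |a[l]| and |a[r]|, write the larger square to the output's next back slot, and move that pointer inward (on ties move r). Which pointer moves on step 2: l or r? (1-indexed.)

r

l=1 r=17: |-14|<=|24| out[17]=576, r--
l=1 r=16: |-14|<=|22| out[16]=484, r--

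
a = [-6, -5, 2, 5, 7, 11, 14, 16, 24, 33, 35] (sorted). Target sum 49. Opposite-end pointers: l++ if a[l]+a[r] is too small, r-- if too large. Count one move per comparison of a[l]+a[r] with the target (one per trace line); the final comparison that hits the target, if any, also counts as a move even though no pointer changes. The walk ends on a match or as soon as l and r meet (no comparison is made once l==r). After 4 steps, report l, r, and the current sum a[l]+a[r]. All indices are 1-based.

l=5, r=11, sum=42

[1,11] -6+35=29 <49 → l++
[2,11] -5+35=30 <49 → l++
[3,11] 2+35=37 <49 → l++
[4,11] 5+35=40 <49 → l++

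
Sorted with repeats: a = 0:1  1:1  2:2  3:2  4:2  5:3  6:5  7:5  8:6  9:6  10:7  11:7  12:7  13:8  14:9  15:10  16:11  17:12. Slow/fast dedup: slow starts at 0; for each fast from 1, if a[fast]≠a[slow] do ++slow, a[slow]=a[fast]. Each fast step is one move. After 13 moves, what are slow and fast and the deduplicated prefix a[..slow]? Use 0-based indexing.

(s=0,f=1) a[fast]=1=a[slow] dup → fast++
(s=0,f=2) a[fast]=2≠a[slow]=1 write a[1]=2 → slow++,fast++
(s=1,f=3) a[fast]=2=a[slow] dup → fast++
(s=1,f=4) a[fast]=2=a[slow] dup → fast++
(s=1,f=5) a[fast]=3≠a[slow]=2 write a[2]=3 → slow++,fast++
(s=2,f=6) a[fast]=5≠a[slow]=3 write a[3]=5 → slow++,fast++
(s=3,f=7) a[fast]=5=a[slow] dup → fast++
(s=3,f=8) a[fast]=6≠a[slow]=5 write a[4]=6 → slow++,fast++
(s=4,f=9) a[fast]=6=a[slow] dup → fast++
(s=4,f=10) a[fast]=7≠a[slow]=6 write a[5]=7 → slow++,fast++
(s=5,f=11) a[fast]=7=a[slow] dup → fast++
(s=5,f=12) a[fast]=7=a[slow] dup → fast++
(s=5,f=13) a[fast]=8≠a[slow]=7 write a[6]=8 → slow++,fast++

slow=6, fast=14, prefix=[1, 2, 3, 5, 6, 7, 8]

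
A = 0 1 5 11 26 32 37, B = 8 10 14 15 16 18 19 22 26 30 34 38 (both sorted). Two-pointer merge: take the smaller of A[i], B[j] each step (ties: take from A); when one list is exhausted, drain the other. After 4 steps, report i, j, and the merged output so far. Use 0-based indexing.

i=0 j=0: A[i]=0<=B[j]=8 take 0, i++
i=1 j=0: A[i]=1<=B[j]=8 take 1, i++
i=2 j=0: A[i]=5<=B[j]=8 take 5, i++
i=3 j=0: A[i]=11>B[j]=8 take 8, j++

i=3, j=1, merged so far=[0, 1, 5, 8]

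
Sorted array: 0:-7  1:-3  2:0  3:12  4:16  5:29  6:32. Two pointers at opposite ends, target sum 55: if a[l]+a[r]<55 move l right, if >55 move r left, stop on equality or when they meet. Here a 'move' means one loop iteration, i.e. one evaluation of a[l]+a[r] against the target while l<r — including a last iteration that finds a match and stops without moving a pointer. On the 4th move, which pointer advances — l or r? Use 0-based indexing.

[0,6] -7+32=25 <55 → l++
[1,6] -3+32=29 <55 → l++
[2,6] 0+32=32 <55 → l++
[3,6] 12+32=44 <55 → l++

l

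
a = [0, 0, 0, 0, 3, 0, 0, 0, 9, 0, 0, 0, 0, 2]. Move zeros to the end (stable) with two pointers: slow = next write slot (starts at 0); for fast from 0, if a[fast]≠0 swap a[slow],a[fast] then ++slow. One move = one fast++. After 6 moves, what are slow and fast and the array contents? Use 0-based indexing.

slow=1, fast=6, a=[3, 0, 0, 0, 0, 0, 0, 0, 9, 0, 0, 0, 0, 2]

(s=0,f=0) a[fast]=0 → fast++
(s=0,f=1) a[fast]=0 → fast++
(s=0,f=2) a[fast]=0 → fast++
(s=0,f=3) a[fast]=0 → fast++
(s=0,f=4) a[fast]=3≠0 swap→a[0]=3 → slow++,fast++
(s=1,f=5) a[fast]=0 → fast++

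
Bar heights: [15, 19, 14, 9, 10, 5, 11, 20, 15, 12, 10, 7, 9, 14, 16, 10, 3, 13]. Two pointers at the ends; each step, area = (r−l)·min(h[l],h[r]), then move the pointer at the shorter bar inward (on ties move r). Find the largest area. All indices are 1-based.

max area = 221

l=1 r=18: min(15,13)*17=221 best=221 *, r--
l=1 r=17: min(15,3)*16=48 best=221, r--
l=1 r=16: min(15,10)*15=150 best=221, r--
l=1 r=15: min(15,16)*14=210 best=221, l++
l=2 r=15: min(19,16)*13=208 best=221, r--
l=2 r=14: min(19,14)*12=168 best=221, r--
l=2 r=13: min(19,9)*11=99 best=221, r--
l=2 r=12: min(19,7)*10=70 best=221, r--
l=2 r=11: min(19,10)*9=90 best=221, r--
l=2 r=10: min(19,12)*8=96 best=221, r--
l=2 r=9: min(19,15)*7=105 best=221, r--
l=2 r=8: min(19,20)*6=114 best=221, l++
l=3 r=8: min(14,20)*5=70 best=221, l++
l=4 r=8: min(9,20)*4=36 best=221, l++
l=5 r=8: min(10,20)*3=30 best=221, l++
l=6 r=8: min(5,20)*2=10 best=221, l++
l=7 r=8: min(11,20)*1=11 best=221, l++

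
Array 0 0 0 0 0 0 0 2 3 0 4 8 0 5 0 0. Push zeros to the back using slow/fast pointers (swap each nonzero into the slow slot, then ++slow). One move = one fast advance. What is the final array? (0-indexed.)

slow=0 fast=0: a[fast]=0, fast++
slow=0 fast=1: a[fast]=0, fast++
slow=0 fast=2: a[fast]=0, fast++
slow=0 fast=3: a[fast]=0, fast++
slow=0 fast=4: a[fast]=0, fast++
slow=0 fast=5: a[fast]=0, fast++
slow=0 fast=6: a[fast]=0, fast++
slow=0 fast=7: a[fast]=2≠0 swap→a[0]=2, slow++,fast++
slow=1 fast=8: a[fast]=3≠0 swap→a[1]=3, slow++,fast++
slow=2 fast=9: a[fast]=0, fast++
slow=2 fast=10: a[fast]=4≠0 swap→a[2]=4, slow++,fast++
slow=3 fast=11: a[fast]=8≠0 swap→a[3]=8, slow++,fast++
slow=4 fast=12: a[fast]=0, fast++
slow=4 fast=13: a[fast]=5≠0 swap→a[4]=5, slow++,fast++
slow=5 fast=14: a[fast]=0, fast++
slow=5 fast=15: a[fast]=0, fast++

[2, 3, 4, 8, 5, 0, 0, 0, 0, 0, 0, 0, 0, 0, 0, 0]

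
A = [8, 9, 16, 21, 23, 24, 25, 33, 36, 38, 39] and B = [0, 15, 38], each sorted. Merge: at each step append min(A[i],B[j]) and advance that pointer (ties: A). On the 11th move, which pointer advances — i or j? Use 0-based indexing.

i

[i=0,j=0] A[i]=8>B[j]=0 take 0 → j++
[i=0,j=1] A[i]=8<=B[j]=15 take 8 → i++
[i=1,j=1] A[i]=9<=B[j]=15 take 9 → i++
[i=2,j=1] A[i]=16>B[j]=15 take 15 → j++
[i=2,j=2] A[i]=16<=B[j]=38 take 16 → i++
[i=3,j=2] A[i]=21<=B[j]=38 take 21 → i++
[i=4,j=2] A[i]=23<=B[j]=38 take 23 → i++
[i=5,j=2] A[i]=24<=B[j]=38 take 24 → i++
[i=6,j=2] A[i]=25<=B[j]=38 take 25 → i++
[i=7,j=2] A[i]=33<=B[j]=38 take 33 → i++
[i=8,j=2] A[i]=36<=B[j]=38 take 36 → i++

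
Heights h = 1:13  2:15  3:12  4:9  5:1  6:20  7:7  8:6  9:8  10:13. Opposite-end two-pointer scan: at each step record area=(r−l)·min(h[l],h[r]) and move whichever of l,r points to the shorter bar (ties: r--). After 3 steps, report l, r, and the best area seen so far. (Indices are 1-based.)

l=1, r=7, best area=117

l=1 r=10: min(13,13)*9=117 best=117 *, r--
l=1 r=9: min(13,8)*8=64 best=117, r--
l=1 r=8: min(13,6)*7=42 best=117, r--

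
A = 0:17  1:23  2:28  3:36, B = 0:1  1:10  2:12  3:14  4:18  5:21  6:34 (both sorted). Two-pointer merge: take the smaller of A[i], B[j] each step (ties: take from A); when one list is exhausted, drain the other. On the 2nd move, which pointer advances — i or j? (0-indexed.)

[i=0,j=0] A[i]=17>B[j]=1 take 1 → j++
[i=0,j=1] A[i]=17>B[j]=10 take 10 → j++

j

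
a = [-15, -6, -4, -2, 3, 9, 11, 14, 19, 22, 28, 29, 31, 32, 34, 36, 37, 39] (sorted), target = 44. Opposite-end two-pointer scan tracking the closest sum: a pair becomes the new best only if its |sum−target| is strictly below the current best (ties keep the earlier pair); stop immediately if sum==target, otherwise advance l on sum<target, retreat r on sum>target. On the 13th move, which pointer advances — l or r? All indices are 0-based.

r

l=0 r=17: -15+39=24 d=20 *, l++
l=1 r=17: -6+39=33 d=11 *, l++
l=2 r=17: -4+39=35 d=9 *, l++
l=3 r=17: -2+39=37 d=7 *, l++
l=4 r=17: 3+39=42 d=2 *, l++
l=5 r=17: 9+39=48 d=4, r--
l=5 r=16: 9+37=46 d=2, r--
l=5 r=15: 9+36=45 d=1 *, r--
l=5 r=14: 9+34=43 d=1, l++
l=6 r=14: 11+34=45 d=1, r--
l=6 r=13: 11+32=43 d=1, l++
l=7 r=13: 14+32=46 d=2, r--
l=7 r=12: 14+31=45 d=1, r--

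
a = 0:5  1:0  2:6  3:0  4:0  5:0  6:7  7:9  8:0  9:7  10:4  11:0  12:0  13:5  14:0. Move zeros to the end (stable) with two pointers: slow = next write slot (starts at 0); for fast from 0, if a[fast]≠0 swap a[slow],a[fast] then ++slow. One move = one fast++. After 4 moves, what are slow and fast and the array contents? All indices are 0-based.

slow=2, fast=4, a=[5, 6, 0, 0, 0, 0, 7, 9, 0, 7, 4, 0, 0, 5, 0]

(s=0,f=0) a[fast]=5≠0 swap→a[0]=5 → slow++,fast++
(s=1,f=1) a[fast]=0 → fast++
(s=1,f=2) a[fast]=6≠0 swap→a[1]=6 → slow++,fast++
(s=2,f=3) a[fast]=0 → fast++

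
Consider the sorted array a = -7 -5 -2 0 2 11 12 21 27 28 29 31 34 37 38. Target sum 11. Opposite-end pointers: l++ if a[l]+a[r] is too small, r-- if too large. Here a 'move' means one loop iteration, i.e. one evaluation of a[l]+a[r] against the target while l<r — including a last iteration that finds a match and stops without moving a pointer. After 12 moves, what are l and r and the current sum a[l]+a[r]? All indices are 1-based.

l=4, r=6, sum=11

[1,15] -7+38=31 >11 → r--
[1,14] -7+37=30 >11 → r--
[1,13] -7+34=27 >11 → r--
[1,12] -7+31=24 >11 → r--
[1,11] -7+29=22 >11 → r--
[1,10] -7+28=21 >11 → r--
[1,9] -7+27=20 >11 → r--
[1,8] -7+21=14 >11 → r--
[1,7] -7+12=5 <11 → l++
[2,7] -5+12=7 <11 → l++
[3,7] -2+12=10 <11 → l++
[4,7] 0+12=12 >11 → r--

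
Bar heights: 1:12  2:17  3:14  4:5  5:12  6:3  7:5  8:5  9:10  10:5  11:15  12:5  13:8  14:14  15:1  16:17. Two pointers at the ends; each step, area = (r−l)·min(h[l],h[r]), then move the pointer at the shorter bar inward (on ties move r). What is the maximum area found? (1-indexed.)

l=1 r=16: min(12,17)*15=180 best=180 *, l++
l=2 r=16: min(17,17)*14=238 best=238 *, r--
l=2 r=15: min(17,1)*13=13 best=238, r--
l=2 r=14: min(17,14)*12=168 best=238, r--
l=2 r=13: min(17,8)*11=88 best=238, r--
l=2 r=12: min(17,5)*10=50 best=238, r--
l=2 r=11: min(17,15)*9=135 best=238, r--
l=2 r=10: min(17,5)*8=40 best=238, r--
l=2 r=9: min(17,10)*7=70 best=238, r--
l=2 r=8: min(17,5)*6=30 best=238, r--
l=2 r=7: min(17,5)*5=25 best=238, r--
l=2 r=6: min(17,3)*4=12 best=238, r--
l=2 r=5: min(17,12)*3=36 best=238, r--
l=2 r=4: min(17,5)*2=10 best=238, r--
l=2 r=3: min(17,14)*1=14 best=238, r--

max area = 238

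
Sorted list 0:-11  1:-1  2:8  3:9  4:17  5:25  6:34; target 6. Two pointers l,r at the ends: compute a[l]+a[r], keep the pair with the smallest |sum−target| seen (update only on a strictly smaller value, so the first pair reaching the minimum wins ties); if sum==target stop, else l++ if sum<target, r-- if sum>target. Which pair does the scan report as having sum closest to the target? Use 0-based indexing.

pair (-11, 17) with sum 6 (|Δ|=0)

[0,6] -11+34=23 d=17 * → r--
[0,5] -11+25=14 d=8 * → r--
[0,4] -11+17=6 d=0 * → stop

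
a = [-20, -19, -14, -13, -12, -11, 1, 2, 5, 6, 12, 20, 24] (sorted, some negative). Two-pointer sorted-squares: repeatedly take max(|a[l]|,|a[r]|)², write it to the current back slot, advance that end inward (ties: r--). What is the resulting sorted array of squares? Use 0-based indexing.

[1, 4, 25, 36, 121, 144, 144, 169, 196, 361, 400, 400, 576]

l=0 r=12: |-20|<=|24| out[12]=576, r--
l=0 r=11: |-20|<=|20| out[11]=400, r--
l=0 r=10: |-20|>|12| out[10]=400, l++
l=1 r=10: |-19|>|12| out[9]=361, l++
l=2 r=10: |-14|>|12| out[8]=196, l++
l=3 r=10: |-13|>|12| out[7]=169, l++
l=4 r=10: |-12|<=|12| out[6]=144, r--
l=4 r=9: |-12|>|6| out[5]=144, l++
l=5 r=9: |-11|>|6| out[4]=121, l++
l=6 r=9: |1|<=|6| out[3]=36, r--
l=6 r=8: |1|<=|5| out[2]=25, r--
l=6 r=7: |1|<=|2| out[1]=4, r--
l=6 r=6: |1|<=|1| out[0]=1, r--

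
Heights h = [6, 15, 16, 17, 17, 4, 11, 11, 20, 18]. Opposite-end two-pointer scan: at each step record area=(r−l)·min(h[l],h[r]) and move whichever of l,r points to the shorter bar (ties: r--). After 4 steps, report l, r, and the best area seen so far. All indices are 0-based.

l=4, r=9, best area=120

[0,9] min(6,18)*9=54 best=54 * → l++
[1,9] min(15,18)*8=120 best=120 * → l++
[2,9] min(16,18)*7=112 best=120 → l++
[3,9] min(17,18)*6=102 best=120 → l++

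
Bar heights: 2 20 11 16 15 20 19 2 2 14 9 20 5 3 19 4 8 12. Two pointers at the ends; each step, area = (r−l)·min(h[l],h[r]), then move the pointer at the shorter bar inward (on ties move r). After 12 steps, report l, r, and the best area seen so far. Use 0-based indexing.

[0,17] min(2,12)*17=34 best=34 * → l++
[1,17] min(20,12)*16=192 best=192 * → r--
[1,16] min(20,8)*15=120 best=192 → r--
[1,15] min(20,4)*14=56 best=192 → r--
[1,14] min(20,19)*13=247 best=247 * → r--
[1,13] min(20,3)*12=36 best=247 → r--
[1,12] min(20,5)*11=55 best=247 → r--
[1,11] min(20,20)*10=200 best=247 → r--
[1,10] min(20,9)*9=81 best=247 → r--
[1,9] min(20,14)*8=112 best=247 → r--
[1,8] min(20,2)*7=14 best=247 → r--
[1,7] min(20,2)*6=12 best=247 → r--

l=1, r=6, best area=247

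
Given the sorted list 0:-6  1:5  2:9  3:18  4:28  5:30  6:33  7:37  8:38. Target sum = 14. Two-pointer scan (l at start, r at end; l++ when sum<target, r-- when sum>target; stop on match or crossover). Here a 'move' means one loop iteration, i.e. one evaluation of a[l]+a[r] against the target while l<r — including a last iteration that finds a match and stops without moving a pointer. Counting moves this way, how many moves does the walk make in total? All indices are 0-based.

8 moves

l=0 r=8: -6+38=32 >14, r--
l=0 r=7: -6+37=31 >14, r--
l=0 r=6: -6+33=27 >14, r--
l=0 r=5: -6+30=24 >14, r--
l=0 r=4: -6+28=22 >14, r--
l=0 r=3: -6+18=12 <14, l++
l=1 r=3: 5+18=23 >14, r--
l=1 r=2: 5+9=14, found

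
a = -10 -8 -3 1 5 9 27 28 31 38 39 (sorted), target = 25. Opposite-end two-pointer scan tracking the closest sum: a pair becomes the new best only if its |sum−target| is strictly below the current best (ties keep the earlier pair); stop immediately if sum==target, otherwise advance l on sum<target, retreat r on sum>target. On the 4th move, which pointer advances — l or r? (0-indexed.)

l=0 r=10: -10+39=29 d=4 *, r--
l=0 r=9: -10+38=28 d=3 *, r--
l=0 r=8: -10+31=21 d=4, l++
l=1 r=8: -8+31=23 d=2 *, l++

l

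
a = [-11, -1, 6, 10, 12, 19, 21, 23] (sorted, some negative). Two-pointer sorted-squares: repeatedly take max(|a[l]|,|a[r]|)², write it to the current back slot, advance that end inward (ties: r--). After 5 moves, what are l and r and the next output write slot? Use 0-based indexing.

l=0 r=7: |-11|<=|23| out[7]=529, r--
l=0 r=6: |-11|<=|21| out[6]=441, r--
l=0 r=5: |-11|<=|19| out[5]=361, r--
l=0 r=4: |-11|<=|12| out[4]=144, r--
l=0 r=3: |-11|>|10| out[3]=121, l++

l=1, r=3, next write slot=2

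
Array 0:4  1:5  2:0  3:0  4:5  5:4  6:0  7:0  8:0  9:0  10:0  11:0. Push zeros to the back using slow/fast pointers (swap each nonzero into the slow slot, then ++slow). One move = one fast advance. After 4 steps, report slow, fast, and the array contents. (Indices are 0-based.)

slow=2, fast=4, a=[4, 5, 0, 0, 5, 4, 0, 0, 0, 0, 0, 0]

slow=0 fast=0: a[fast]=4≠0 swap→a[0]=4, slow++,fast++
slow=1 fast=1: a[fast]=5≠0 swap→a[1]=5, slow++,fast++
slow=2 fast=2: a[fast]=0, fast++
slow=2 fast=3: a[fast]=0, fast++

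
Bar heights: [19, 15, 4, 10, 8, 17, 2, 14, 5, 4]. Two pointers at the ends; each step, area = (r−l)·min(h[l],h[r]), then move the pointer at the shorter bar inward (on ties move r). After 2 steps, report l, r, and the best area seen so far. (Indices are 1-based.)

l=1 r=10: min(19,4)*9=36 best=36 *, r--
l=1 r=9: min(19,5)*8=40 best=40 *, r--

l=1, r=8, best area=40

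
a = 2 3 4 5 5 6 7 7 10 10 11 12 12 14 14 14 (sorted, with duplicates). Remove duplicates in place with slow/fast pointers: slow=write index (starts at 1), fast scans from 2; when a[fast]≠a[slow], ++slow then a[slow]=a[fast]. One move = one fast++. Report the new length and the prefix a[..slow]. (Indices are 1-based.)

slow=1 fast=2: a[fast]=3≠a[slow]=2 write a[2]=3, slow++,fast++
slow=2 fast=3: a[fast]=4≠a[slow]=3 write a[3]=4, slow++,fast++
slow=3 fast=4: a[fast]=5≠a[slow]=4 write a[4]=5, slow++,fast++
slow=4 fast=5: a[fast]=5=a[slow] dup, fast++
slow=4 fast=6: a[fast]=6≠a[slow]=5 write a[5]=6, slow++,fast++
slow=5 fast=7: a[fast]=7≠a[slow]=6 write a[6]=7, slow++,fast++
slow=6 fast=8: a[fast]=7=a[slow] dup, fast++
slow=6 fast=9: a[fast]=10≠a[slow]=7 write a[7]=10, slow++,fast++
slow=7 fast=10: a[fast]=10=a[slow] dup, fast++
slow=7 fast=11: a[fast]=11≠a[slow]=10 write a[8]=11, slow++,fast++
slow=8 fast=12: a[fast]=12≠a[slow]=11 write a[9]=12, slow++,fast++
slow=9 fast=13: a[fast]=12=a[slow] dup, fast++
slow=9 fast=14: a[fast]=14≠a[slow]=12 write a[10]=14, slow++,fast++
slow=10 fast=15: a[fast]=14=a[slow] dup, fast++
slow=10 fast=16: a[fast]=14=a[slow] dup, fast++

length 10; prefix = [2, 3, 4, 5, 6, 7, 10, 11, 12, 14]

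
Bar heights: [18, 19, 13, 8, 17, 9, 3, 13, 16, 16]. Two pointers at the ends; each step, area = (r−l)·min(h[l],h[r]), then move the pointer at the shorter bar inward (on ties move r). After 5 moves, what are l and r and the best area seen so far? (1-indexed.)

[1,10] min(18,16)*9=144 best=144 * → r--
[1,9] min(18,16)*8=128 best=144 → r--
[1,8] min(18,13)*7=91 best=144 → r--
[1,7] min(18,3)*6=18 best=144 → r--
[1,6] min(18,9)*5=45 best=144 → r--

l=1, r=5, best area=144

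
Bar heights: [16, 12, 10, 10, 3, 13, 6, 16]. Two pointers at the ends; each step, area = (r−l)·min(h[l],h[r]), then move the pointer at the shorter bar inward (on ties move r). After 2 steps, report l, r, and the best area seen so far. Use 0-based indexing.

l=0 r=7: min(16,16)*7=112 best=112 *, r--
l=0 r=6: min(16,6)*6=36 best=112, r--

l=0, r=5, best area=112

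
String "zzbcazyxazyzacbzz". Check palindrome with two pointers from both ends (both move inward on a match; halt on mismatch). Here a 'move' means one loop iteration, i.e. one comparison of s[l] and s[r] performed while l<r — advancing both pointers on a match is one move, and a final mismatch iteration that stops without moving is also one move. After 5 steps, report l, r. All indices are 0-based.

l=5, r=11

l=0 r=16: 'z'=='z', l++,r--
l=1 r=15: 'z'=='z', l++,r--
l=2 r=14: 'b'=='b', l++,r--
l=3 r=13: 'c'=='c', l++,r--
l=4 r=12: 'a'=='a', l++,r--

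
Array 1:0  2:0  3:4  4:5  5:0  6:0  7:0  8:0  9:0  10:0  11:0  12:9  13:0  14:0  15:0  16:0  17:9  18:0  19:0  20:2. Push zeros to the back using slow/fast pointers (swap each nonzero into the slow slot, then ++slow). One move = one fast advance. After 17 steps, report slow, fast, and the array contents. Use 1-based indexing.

slow=1 fast=1: a[fast]=0, fast++
slow=1 fast=2: a[fast]=0, fast++
slow=1 fast=3: a[fast]=4≠0 swap→a[1]=4, slow++,fast++
slow=2 fast=4: a[fast]=5≠0 swap→a[2]=5, slow++,fast++
slow=3 fast=5: a[fast]=0, fast++
slow=3 fast=6: a[fast]=0, fast++
slow=3 fast=7: a[fast]=0, fast++
slow=3 fast=8: a[fast]=0, fast++
slow=3 fast=9: a[fast]=0, fast++
slow=3 fast=10: a[fast]=0, fast++
slow=3 fast=11: a[fast]=0, fast++
slow=3 fast=12: a[fast]=9≠0 swap→a[3]=9, slow++,fast++
slow=4 fast=13: a[fast]=0, fast++
slow=4 fast=14: a[fast]=0, fast++
slow=4 fast=15: a[fast]=0, fast++
slow=4 fast=16: a[fast]=0, fast++
slow=4 fast=17: a[fast]=9≠0 swap→a[4]=9, slow++,fast++

slow=5, fast=18, a=[4, 5, 9, 9, 0, 0, 0, 0, 0, 0, 0, 0, 0, 0, 0, 0, 0, 0, 0, 2]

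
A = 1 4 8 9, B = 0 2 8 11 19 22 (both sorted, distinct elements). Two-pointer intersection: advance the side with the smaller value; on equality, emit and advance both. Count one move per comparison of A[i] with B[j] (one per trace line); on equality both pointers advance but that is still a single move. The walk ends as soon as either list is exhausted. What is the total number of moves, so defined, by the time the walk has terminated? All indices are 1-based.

[i=1,j=1] 1>0 → j++
[i=1,j=2] 1<2 → i++
[i=2,j=2] 4>2 → j++
[i=2,j=3] 4<8 → i++
[i=3,j=3] 8==8 emit → i++,j++
[i=4,j=4] 9<11 → i++

6 moves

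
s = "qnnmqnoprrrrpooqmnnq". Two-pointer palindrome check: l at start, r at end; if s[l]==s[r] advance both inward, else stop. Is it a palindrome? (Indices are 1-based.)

[1,20] 'q'=='q' → l++,r--
[2,19] 'n'=='n' → l++,r--
[3,18] 'n'=='n' → l++,r--
[4,17] 'm'=='m' → l++,r--
[5,16] 'q'=='q' → l++,r--
[6,15] 'n'!='o' → stop

not a palindrome (mismatch at 6,15)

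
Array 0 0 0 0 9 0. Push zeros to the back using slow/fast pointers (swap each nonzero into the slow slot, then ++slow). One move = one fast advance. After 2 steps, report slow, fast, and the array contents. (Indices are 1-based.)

slow=1, fast=3, a=[0, 0, 0, 0, 9, 0]

(s=1,f=1) a[fast]=0 → fast++
(s=1,f=2) a[fast]=0 → fast++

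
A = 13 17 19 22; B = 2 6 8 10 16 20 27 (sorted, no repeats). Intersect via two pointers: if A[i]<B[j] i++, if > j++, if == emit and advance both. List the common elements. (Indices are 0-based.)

intersection = []

[i=0,j=0] 13>2 → j++
[i=0,j=1] 13>6 → j++
[i=0,j=2] 13>8 → j++
[i=0,j=3] 13>10 → j++
[i=0,j=4] 13<16 → i++
[i=1,j=4] 17>16 → j++
[i=1,j=5] 17<20 → i++
[i=2,j=5] 19<20 → i++
[i=3,j=5] 22>20 → j++
[i=3,j=6] 22<27 → i++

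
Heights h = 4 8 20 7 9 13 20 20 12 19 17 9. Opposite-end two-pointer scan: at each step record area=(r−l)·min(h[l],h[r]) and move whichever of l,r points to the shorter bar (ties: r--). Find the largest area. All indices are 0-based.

l=0 r=11: min(4,9)*11=44 best=44 *, l++
l=1 r=11: min(8,9)*10=80 best=80 *, l++
l=2 r=11: min(20,9)*9=81 best=81 *, r--
l=2 r=10: min(20,17)*8=136 best=136 *, r--
l=2 r=9: min(20,19)*7=133 best=136, r--
l=2 r=8: min(20,12)*6=72 best=136, r--
l=2 r=7: min(20,20)*5=100 best=136, r--
l=2 r=6: min(20,20)*4=80 best=136, r--
l=2 r=5: min(20,13)*3=39 best=136, r--
l=2 r=4: min(20,9)*2=18 best=136, r--
l=2 r=3: min(20,7)*1=7 best=136, r--

max area = 136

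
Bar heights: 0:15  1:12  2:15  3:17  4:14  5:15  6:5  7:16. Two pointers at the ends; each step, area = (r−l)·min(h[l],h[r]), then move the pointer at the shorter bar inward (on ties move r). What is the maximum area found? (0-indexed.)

max area = 105

[0,7] min(15,16)*7=105 best=105 * → l++
[1,7] min(12,16)*6=72 best=105 → l++
[2,7] min(15,16)*5=75 best=105 → l++
[3,7] min(17,16)*4=64 best=105 → r--
[3,6] min(17,5)*3=15 best=105 → r--
[3,5] min(17,15)*2=30 best=105 → r--
[3,4] min(17,14)*1=14 best=105 → r--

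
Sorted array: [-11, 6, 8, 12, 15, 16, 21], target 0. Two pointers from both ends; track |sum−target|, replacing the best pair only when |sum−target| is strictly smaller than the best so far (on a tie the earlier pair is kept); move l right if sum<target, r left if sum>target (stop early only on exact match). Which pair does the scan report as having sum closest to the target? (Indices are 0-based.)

pair (-11, 12) with sum 1 (|Δ|=1)

l=0 r=6: -11+21=10 d=10 *, r--
l=0 r=5: -11+16=5 d=5 *, r--
l=0 r=4: -11+15=4 d=4 *, r--
l=0 r=3: -11+12=1 d=1 *, r--
l=0 r=2: -11+8=-3 d=3, l++
l=1 r=2: 6+8=14 d=14, r--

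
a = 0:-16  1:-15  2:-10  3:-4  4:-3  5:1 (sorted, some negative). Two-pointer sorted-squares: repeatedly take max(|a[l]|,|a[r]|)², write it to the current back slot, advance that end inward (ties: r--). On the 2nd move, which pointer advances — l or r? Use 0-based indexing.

l

[0,5] |-16|>|1| out[5]=256 → l++
[1,5] |-15|>|1| out[4]=225 → l++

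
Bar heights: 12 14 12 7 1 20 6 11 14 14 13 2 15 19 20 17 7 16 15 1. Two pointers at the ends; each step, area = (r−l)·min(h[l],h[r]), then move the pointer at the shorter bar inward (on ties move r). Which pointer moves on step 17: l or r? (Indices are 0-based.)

r

l=0 r=19: min(12,1)*19=19 best=19 *, r--
l=0 r=18: min(12,15)*18=216 best=216 *, l++
l=1 r=18: min(14,15)*17=238 best=238 *, l++
l=2 r=18: min(12,15)*16=192 best=238, l++
l=3 r=18: min(7,15)*15=105 best=238, l++
l=4 r=18: min(1,15)*14=14 best=238, l++
l=5 r=18: min(20,15)*13=195 best=238, r--
l=5 r=17: min(20,16)*12=192 best=238, r--
l=5 r=16: min(20,7)*11=77 best=238, r--
l=5 r=15: min(20,17)*10=170 best=238, r--
l=5 r=14: min(20,20)*9=180 best=238, r--
l=5 r=13: min(20,19)*8=152 best=238, r--
l=5 r=12: min(20,15)*7=105 best=238, r--
l=5 r=11: min(20,2)*6=12 best=238, r--
l=5 r=10: min(20,13)*5=65 best=238, r--
l=5 r=9: min(20,14)*4=56 best=238, r--
l=5 r=8: min(20,14)*3=42 best=238, r--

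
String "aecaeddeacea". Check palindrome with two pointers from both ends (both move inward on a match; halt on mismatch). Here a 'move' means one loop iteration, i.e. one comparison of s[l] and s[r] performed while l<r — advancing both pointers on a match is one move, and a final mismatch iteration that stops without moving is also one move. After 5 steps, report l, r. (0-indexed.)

l=5, r=6

l=0 r=11: 'a'=='a', l++,r--
l=1 r=10: 'e'=='e', l++,r--
l=2 r=9: 'c'=='c', l++,r--
l=3 r=8: 'a'=='a', l++,r--
l=4 r=7: 'e'=='e', l++,r--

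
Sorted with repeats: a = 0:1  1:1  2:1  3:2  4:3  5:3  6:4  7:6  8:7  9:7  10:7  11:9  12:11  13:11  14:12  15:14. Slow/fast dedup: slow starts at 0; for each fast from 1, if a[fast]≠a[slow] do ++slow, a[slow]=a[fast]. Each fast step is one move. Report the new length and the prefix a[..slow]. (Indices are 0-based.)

length 10; prefix = [1, 2, 3, 4, 6, 7, 9, 11, 12, 14]

(s=0,f=1) a[fast]=1=a[slow] dup → fast++
(s=0,f=2) a[fast]=1=a[slow] dup → fast++
(s=0,f=3) a[fast]=2≠a[slow]=1 write a[1]=2 → slow++,fast++
(s=1,f=4) a[fast]=3≠a[slow]=2 write a[2]=3 → slow++,fast++
(s=2,f=5) a[fast]=3=a[slow] dup → fast++
(s=2,f=6) a[fast]=4≠a[slow]=3 write a[3]=4 → slow++,fast++
(s=3,f=7) a[fast]=6≠a[slow]=4 write a[4]=6 → slow++,fast++
(s=4,f=8) a[fast]=7≠a[slow]=6 write a[5]=7 → slow++,fast++
(s=5,f=9) a[fast]=7=a[slow] dup → fast++
(s=5,f=10) a[fast]=7=a[slow] dup → fast++
(s=5,f=11) a[fast]=9≠a[slow]=7 write a[6]=9 → slow++,fast++
(s=6,f=12) a[fast]=11≠a[slow]=9 write a[7]=11 → slow++,fast++
(s=7,f=13) a[fast]=11=a[slow] dup → fast++
(s=7,f=14) a[fast]=12≠a[slow]=11 write a[8]=12 → slow++,fast++
(s=8,f=15) a[fast]=14≠a[slow]=12 write a[9]=14 → slow++,fast++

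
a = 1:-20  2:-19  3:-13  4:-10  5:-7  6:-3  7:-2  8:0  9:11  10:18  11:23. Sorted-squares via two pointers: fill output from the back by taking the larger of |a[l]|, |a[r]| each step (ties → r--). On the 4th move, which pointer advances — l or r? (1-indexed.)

l=1 r=11: |-20|<=|23| out[11]=529, r--
l=1 r=10: |-20|>|18| out[10]=400, l++
l=2 r=10: |-19|>|18| out[9]=361, l++
l=3 r=10: |-13|<=|18| out[8]=324, r--

r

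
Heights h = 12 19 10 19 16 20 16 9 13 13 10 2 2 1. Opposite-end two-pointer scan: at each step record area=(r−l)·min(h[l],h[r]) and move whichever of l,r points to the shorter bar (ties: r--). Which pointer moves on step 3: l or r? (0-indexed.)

[0,13] min(12,1)*13=13 best=13 * → r--
[0,12] min(12,2)*12=24 best=24 * → r--
[0,11] min(12,2)*11=22 best=24 → r--

r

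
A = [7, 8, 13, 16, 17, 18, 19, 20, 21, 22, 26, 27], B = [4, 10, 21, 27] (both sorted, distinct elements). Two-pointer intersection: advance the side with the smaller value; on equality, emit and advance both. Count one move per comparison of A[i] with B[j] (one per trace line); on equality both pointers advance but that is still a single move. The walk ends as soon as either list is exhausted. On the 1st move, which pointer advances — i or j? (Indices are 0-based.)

i=0 j=0: 7>4, j++

j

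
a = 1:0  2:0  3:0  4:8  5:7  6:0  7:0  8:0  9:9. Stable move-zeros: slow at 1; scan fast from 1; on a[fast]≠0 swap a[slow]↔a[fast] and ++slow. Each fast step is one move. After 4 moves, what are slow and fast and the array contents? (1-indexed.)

(s=1,f=1) a[fast]=0 → fast++
(s=1,f=2) a[fast]=0 → fast++
(s=1,f=3) a[fast]=0 → fast++
(s=1,f=4) a[fast]=8≠0 swap→a[1]=8 → slow++,fast++

slow=2, fast=5, a=[8, 0, 0, 0, 7, 0, 0, 0, 9]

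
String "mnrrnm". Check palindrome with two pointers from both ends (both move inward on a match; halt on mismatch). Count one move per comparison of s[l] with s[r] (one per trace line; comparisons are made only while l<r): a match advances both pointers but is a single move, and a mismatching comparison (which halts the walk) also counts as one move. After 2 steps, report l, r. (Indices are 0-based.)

l=0 r=5: 'm'=='m', l++,r--
l=1 r=4: 'n'=='n', l++,r--

l=2, r=3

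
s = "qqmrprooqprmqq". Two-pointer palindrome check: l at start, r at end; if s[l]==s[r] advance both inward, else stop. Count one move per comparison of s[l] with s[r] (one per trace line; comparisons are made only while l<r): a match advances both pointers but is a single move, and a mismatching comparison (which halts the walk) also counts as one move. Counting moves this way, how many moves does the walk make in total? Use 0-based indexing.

l=0 r=13: 'q'=='q', l++,r--
l=1 r=12: 'q'=='q', l++,r--
l=2 r=11: 'm'=='m', l++,r--
l=3 r=10: 'r'=='r', l++,r--
l=4 r=9: 'p'=='p', l++,r--
l=5 r=8: 'r'!='q', stop

6 moves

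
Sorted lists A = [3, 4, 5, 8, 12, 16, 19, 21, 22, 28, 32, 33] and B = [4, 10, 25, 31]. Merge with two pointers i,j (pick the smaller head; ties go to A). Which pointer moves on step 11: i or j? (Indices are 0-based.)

[i=0,j=0] A[i]=3<=B[j]=4 take 3 → i++
[i=1,j=0] A[i]=4<=B[j]=4 take 4 → i++
[i=2,j=0] A[i]=5>B[j]=4 take 4 → j++
[i=2,j=1] A[i]=5<=B[j]=10 take 5 → i++
[i=3,j=1] A[i]=8<=B[j]=10 take 8 → i++
[i=4,j=1] A[i]=12>B[j]=10 take 10 → j++
[i=4,j=2] A[i]=12<=B[j]=25 take 12 → i++
[i=5,j=2] A[i]=16<=B[j]=25 take 16 → i++
[i=6,j=2] A[i]=19<=B[j]=25 take 19 → i++
[i=7,j=2] A[i]=21<=B[j]=25 take 21 → i++
[i=8,j=2] A[i]=22<=B[j]=25 take 22 → i++

i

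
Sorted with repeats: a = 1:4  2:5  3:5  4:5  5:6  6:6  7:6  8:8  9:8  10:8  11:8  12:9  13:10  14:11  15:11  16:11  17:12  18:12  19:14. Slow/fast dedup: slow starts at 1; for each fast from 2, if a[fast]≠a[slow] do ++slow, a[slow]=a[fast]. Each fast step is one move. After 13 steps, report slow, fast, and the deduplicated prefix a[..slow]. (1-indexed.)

slow=1 fast=2: a[fast]=5≠a[slow]=4 write a[2]=5, slow++,fast++
slow=2 fast=3: a[fast]=5=a[slow] dup, fast++
slow=2 fast=4: a[fast]=5=a[slow] dup, fast++
slow=2 fast=5: a[fast]=6≠a[slow]=5 write a[3]=6, slow++,fast++
slow=3 fast=6: a[fast]=6=a[slow] dup, fast++
slow=3 fast=7: a[fast]=6=a[slow] dup, fast++
slow=3 fast=8: a[fast]=8≠a[slow]=6 write a[4]=8, slow++,fast++
slow=4 fast=9: a[fast]=8=a[slow] dup, fast++
slow=4 fast=10: a[fast]=8=a[slow] dup, fast++
slow=4 fast=11: a[fast]=8=a[slow] dup, fast++
slow=4 fast=12: a[fast]=9≠a[slow]=8 write a[5]=9, slow++,fast++
slow=5 fast=13: a[fast]=10≠a[slow]=9 write a[6]=10, slow++,fast++
slow=6 fast=14: a[fast]=11≠a[slow]=10 write a[7]=11, slow++,fast++

slow=7, fast=15, prefix=[4, 5, 6, 8, 9, 10, 11]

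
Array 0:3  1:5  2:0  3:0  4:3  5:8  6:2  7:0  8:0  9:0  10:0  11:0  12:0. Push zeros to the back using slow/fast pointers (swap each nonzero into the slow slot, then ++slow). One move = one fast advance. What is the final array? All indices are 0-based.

[3, 5, 3, 8, 2, 0, 0, 0, 0, 0, 0, 0, 0]

(s=0,f=0) a[fast]=3≠0 swap→a[0]=3 → slow++,fast++
(s=1,f=1) a[fast]=5≠0 swap→a[1]=5 → slow++,fast++
(s=2,f=2) a[fast]=0 → fast++
(s=2,f=3) a[fast]=0 → fast++
(s=2,f=4) a[fast]=3≠0 swap→a[2]=3 → slow++,fast++
(s=3,f=5) a[fast]=8≠0 swap→a[3]=8 → slow++,fast++
(s=4,f=6) a[fast]=2≠0 swap→a[4]=2 → slow++,fast++
(s=5,f=7) a[fast]=0 → fast++
(s=5,f=8) a[fast]=0 → fast++
(s=5,f=9) a[fast]=0 → fast++
(s=5,f=10) a[fast]=0 → fast++
(s=5,f=11) a[fast]=0 → fast++
(s=5,f=12) a[fast]=0 → fast++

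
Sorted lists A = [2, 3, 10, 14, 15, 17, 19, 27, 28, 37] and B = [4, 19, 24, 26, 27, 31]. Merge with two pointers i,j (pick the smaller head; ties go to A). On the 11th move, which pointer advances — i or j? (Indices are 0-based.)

i=0 j=0: A[i]=2<=B[j]=4 take 2, i++
i=1 j=0: A[i]=3<=B[j]=4 take 3, i++
i=2 j=0: A[i]=10>B[j]=4 take 4, j++
i=2 j=1: A[i]=10<=B[j]=19 take 10, i++
i=3 j=1: A[i]=14<=B[j]=19 take 14, i++
i=4 j=1: A[i]=15<=B[j]=19 take 15, i++
i=5 j=1: A[i]=17<=B[j]=19 take 17, i++
i=6 j=1: A[i]=19<=B[j]=19 take 19, i++
i=7 j=1: A[i]=27>B[j]=19 take 19, j++
i=7 j=2: A[i]=27>B[j]=24 take 24, j++
i=7 j=3: A[i]=27>B[j]=26 take 26, j++

j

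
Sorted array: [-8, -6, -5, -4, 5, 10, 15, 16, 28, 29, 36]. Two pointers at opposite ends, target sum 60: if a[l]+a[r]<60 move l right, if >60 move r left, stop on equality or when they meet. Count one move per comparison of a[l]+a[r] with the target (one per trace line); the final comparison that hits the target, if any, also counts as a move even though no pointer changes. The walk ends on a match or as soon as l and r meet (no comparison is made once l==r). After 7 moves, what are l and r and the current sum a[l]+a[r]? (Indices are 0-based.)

l=7, r=10, sum=52

[0,10] -8+36=28 <60 → l++
[1,10] -6+36=30 <60 → l++
[2,10] -5+36=31 <60 → l++
[3,10] -4+36=32 <60 → l++
[4,10] 5+36=41 <60 → l++
[5,10] 10+36=46 <60 → l++
[6,10] 15+36=51 <60 → l++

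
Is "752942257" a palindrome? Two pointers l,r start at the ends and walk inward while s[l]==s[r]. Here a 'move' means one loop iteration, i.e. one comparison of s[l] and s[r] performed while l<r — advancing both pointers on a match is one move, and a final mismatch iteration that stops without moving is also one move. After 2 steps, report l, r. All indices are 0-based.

l=0 r=8: '7'=='7', l++,r--
l=1 r=7: '5'=='5', l++,r--

l=2, r=6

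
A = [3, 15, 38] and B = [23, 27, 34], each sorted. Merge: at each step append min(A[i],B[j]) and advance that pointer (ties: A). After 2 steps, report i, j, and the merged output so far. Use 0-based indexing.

i=2, j=0, merged so far=[3, 15]

[i=0,j=0] A[i]=3<=B[j]=23 take 3 → i++
[i=1,j=0] A[i]=15<=B[j]=23 take 15 → i++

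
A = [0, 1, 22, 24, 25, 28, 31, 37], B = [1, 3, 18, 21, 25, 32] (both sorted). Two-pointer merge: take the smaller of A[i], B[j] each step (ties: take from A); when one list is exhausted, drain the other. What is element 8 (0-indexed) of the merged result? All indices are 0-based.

merged[8] = 25

i=0 j=0: A[i]=0<=B[j]=1 take 0, i++
i=1 j=0: A[i]=1<=B[j]=1 take 1, i++
i=2 j=0: A[i]=22>B[j]=1 take 1, j++
i=2 j=1: A[i]=22>B[j]=3 take 3, j++
i=2 j=2: A[i]=22>B[j]=18 take 18, j++
i=2 j=3: A[i]=22>B[j]=21 take 21, j++
i=2 j=4: A[i]=22<=B[j]=25 take 22, i++
i=3 j=4: A[i]=24<=B[j]=25 take 24, i++
i=4 j=4: A[i]=25<=B[j]=25 take 25, i++
i=5 j=4: A[i]=28>B[j]=25 take 25, j++
i=5 j=5: A[i]=28<=B[j]=32 take 28, i++
i=6 j=5: A[i]=31<=B[j]=32 take 31, i++
i=7 j=5: A[i]=37>B[j]=32 take 32, j++
i=7 j=6: B done, take A[i]=37, i++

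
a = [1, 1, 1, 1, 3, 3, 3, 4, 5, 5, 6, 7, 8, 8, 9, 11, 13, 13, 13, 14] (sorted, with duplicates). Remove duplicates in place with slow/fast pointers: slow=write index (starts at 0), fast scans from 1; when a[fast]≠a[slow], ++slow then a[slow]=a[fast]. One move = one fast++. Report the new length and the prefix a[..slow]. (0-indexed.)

length 11; prefix = [1, 3, 4, 5, 6, 7, 8, 9, 11, 13, 14]

slow=0 fast=1: a[fast]=1=a[slow] dup, fast++
slow=0 fast=2: a[fast]=1=a[slow] dup, fast++
slow=0 fast=3: a[fast]=1=a[slow] dup, fast++
slow=0 fast=4: a[fast]=3≠a[slow]=1 write a[1]=3, slow++,fast++
slow=1 fast=5: a[fast]=3=a[slow] dup, fast++
slow=1 fast=6: a[fast]=3=a[slow] dup, fast++
slow=1 fast=7: a[fast]=4≠a[slow]=3 write a[2]=4, slow++,fast++
slow=2 fast=8: a[fast]=5≠a[slow]=4 write a[3]=5, slow++,fast++
slow=3 fast=9: a[fast]=5=a[slow] dup, fast++
slow=3 fast=10: a[fast]=6≠a[slow]=5 write a[4]=6, slow++,fast++
slow=4 fast=11: a[fast]=7≠a[slow]=6 write a[5]=7, slow++,fast++
slow=5 fast=12: a[fast]=8≠a[slow]=7 write a[6]=8, slow++,fast++
slow=6 fast=13: a[fast]=8=a[slow] dup, fast++
slow=6 fast=14: a[fast]=9≠a[slow]=8 write a[7]=9, slow++,fast++
slow=7 fast=15: a[fast]=11≠a[slow]=9 write a[8]=11, slow++,fast++
slow=8 fast=16: a[fast]=13≠a[slow]=11 write a[9]=13, slow++,fast++
slow=9 fast=17: a[fast]=13=a[slow] dup, fast++
slow=9 fast=18: a[fast]=13=a[slow] dup, fast++
slow=9 fast=19: a[fast]=14≠a[slow]=13 write a[10]=14, slow++,fast++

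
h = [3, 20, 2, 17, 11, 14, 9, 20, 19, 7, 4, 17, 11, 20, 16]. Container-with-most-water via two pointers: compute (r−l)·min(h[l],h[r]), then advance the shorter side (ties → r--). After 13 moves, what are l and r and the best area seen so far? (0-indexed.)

l=1, r=2, best area=240

l=0 r=14: min(3,16)*14=42 best=42 *, l++
l=1 r=14: min(20,16)*13=208 best=208 *, r--
l=1 r=13: min(20,20)*12=240 best=240 *, r--
l=1 r=12: min(20,11)*11=121 best=240, r--
l=1 r=11: min(20,17)*10=170 best=240, r--
l=1 r=10: min(20,4)*9=36 best=240, r--
l=1 r=9: min(20,7)*8=56 best=240, r--
l=1 r=8: min(20,19)*7=133 best=240, r--
l=1 r=7: min(20,20)*6=120 best=240, r--
l=1 r=6: min(20,9)*5=45 best=240, r--
l=1 r=5: min(20,14)*4=56 best=240, r--
l=1 r=4: min(20,11)*3=33 best=240, r--
l=1 r=3: min(20,17)*2=34 best=240, r--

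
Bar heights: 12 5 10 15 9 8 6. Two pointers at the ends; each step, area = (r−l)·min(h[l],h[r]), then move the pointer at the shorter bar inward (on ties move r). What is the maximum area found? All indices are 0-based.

l=0 r=6: min(12,6)*6=36 best=36 *, r--
l=0 r=5: min(12,8)*5=40 best=40 *, r--
l=0 r=4: min(12,9)*4=36 best=40, r--
l=0 r=3: min(12,15)*3=36 best=40, l++
l=1 r=3: min(5,15)*2=10 best=40, l++
l=2 r=3: min(10,15)*1=10 best=40, l++

max area = 40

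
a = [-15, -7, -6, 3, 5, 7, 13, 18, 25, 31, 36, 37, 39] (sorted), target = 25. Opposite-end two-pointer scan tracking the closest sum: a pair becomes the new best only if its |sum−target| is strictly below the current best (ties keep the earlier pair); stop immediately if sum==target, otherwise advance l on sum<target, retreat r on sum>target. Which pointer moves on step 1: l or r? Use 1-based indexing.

l

[1,13] -15+39=24 d=1 * → l++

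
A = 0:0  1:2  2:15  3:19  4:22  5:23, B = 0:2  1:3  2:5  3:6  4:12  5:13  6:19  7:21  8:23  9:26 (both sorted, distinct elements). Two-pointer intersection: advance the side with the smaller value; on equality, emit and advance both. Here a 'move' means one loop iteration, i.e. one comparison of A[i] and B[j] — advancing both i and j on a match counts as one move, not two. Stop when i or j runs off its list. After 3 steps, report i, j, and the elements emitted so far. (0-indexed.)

[i=0,j=0] 0<2 → i++
[i=1,j=0] 2==2 emit → i++,j++
[i=2,j=1] 15>3 → j++

i=2, j=2, emitted=[2]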